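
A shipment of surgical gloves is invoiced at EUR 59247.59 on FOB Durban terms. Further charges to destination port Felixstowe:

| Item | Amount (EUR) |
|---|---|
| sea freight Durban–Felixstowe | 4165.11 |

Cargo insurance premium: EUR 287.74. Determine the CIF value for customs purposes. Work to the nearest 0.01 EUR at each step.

CIF = FOB price + freight + insurance
CIF = 59247.59 + 4165.11 + 287.74 = 63700.44

CIF value: EUR 63700.44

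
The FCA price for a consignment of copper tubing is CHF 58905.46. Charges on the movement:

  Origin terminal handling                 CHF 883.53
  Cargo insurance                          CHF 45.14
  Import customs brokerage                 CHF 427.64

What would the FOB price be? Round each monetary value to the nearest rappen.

Not relevant to the conversion: insurance, brokerage — on the buyer under both terms; not part of either seller's price.
From FCA to FOB, the seller additionally bears: origin terminal.
FOB price = 58905.46 + 883.53 = 59788.99

FOB price: CHF 59788.99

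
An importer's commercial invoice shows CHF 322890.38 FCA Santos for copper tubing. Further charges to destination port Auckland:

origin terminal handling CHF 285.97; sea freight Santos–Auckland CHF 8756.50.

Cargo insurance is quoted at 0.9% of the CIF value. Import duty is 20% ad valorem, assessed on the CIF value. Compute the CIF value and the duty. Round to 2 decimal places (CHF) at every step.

Let C be the CIF value. C = FCA price + pre-shipment costs + freight + 0.9% × C
C − 0.9% × C = 322890.38 + 285.97 + 8756.50
0.991 × C = 331932.85
C = 331932.85 / 0.991 = 334947.38
Insurance premium = 0.9% × 334947.38 = 3014.53
Import duty = 334947.38 × 20% = 66989.48

CIF value: CHF 334947.38; import duty: CHF 66989.48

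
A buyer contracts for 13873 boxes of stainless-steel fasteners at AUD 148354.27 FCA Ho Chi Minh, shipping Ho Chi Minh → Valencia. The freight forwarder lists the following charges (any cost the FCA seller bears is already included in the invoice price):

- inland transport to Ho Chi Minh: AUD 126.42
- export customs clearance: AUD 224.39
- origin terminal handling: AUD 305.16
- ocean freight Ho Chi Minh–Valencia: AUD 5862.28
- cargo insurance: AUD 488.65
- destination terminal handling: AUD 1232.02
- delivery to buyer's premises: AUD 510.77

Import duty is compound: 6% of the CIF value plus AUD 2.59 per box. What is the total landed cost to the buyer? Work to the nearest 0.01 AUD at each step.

Total landed cost: AUD 201984.84

FCA: the seller delivers export-cleared goods to the carrier; the buyer bears costs from that point.
Already in the invoice (seller's account under FCA): inland to port, export clearance — exclude.
CIF value = FCA price + origin terminal + freight + insurance = 148354.27 + 305.16 + 5862.28 + 488.65 = 155010.36
Ad valorem component: 155010.36 × 6% = 9300.62
Specific component: 13873 × 2.59 = 35931.07
Import duty = 9300.62 + 35931.07 = 45231.69
Buyer bears: origin terminal 305.16 + freight 5862.28 + insurance 488.65 + destination terminal 1232.02 + delivery 510.77 + duty 45231.69 = 53630.57
Landed cost = invoice 148354.27 + 53630.57 = 201984.84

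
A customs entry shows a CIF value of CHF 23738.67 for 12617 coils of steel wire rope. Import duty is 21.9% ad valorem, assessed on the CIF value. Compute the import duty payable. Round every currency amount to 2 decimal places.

Import duty = 23738.67 × 21.9% = 5198.77

Import duty: CHF 5198.77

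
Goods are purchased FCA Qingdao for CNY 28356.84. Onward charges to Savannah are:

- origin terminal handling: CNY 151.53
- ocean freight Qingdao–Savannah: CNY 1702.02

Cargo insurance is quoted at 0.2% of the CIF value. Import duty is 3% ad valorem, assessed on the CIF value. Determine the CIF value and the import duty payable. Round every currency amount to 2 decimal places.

Let C be the CIF value. C = FCA price + pre-shipment costs + freight + 0.2% × C
C − 0.2% × C = 28356.84 + 151.53 + 1702.02
0.998 × C = 30210.39
C = 30210.39 / 0.998 = 30270.93
Insurance premium = 0.2% × 30270.93 = 60.54
Import duty = 30270.93 × 3% = 908.13

CIF value: CNY 30270.93; import duty: CNY 908.13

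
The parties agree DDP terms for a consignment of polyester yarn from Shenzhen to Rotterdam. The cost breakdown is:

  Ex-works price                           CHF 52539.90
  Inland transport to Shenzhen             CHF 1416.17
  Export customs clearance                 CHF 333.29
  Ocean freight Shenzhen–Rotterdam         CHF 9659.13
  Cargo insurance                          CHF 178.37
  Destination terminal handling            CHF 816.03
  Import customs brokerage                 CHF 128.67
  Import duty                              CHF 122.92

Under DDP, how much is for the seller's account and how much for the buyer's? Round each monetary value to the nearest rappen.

Seller: CHF 65194.48; buyer: CHF 0.00

DDP: the seller bears all costs including import duty.
Seller's account: goods 52539.90 + inland to port 1416.17 + export clearance 333.29 + freight 9659.13 + insurance 178.37 + destination terminal 816.03 + brokerage 128.67 + duty 122.92 = 65194.48
Buyer's account: 0.00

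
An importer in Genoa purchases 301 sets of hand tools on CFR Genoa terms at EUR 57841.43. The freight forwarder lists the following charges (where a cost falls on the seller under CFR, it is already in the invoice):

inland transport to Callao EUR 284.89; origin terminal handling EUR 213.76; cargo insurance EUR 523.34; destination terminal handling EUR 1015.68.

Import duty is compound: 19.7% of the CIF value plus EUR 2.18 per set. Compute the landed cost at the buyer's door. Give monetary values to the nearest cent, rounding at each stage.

Total landed cost: EUR 71534.49

CFR: the seller pays costs through ocean freight to the destination port, but not insurance.
Already in the invoice (seller's account under CFR): inland to port, origin terminal — exclude.
CIF value = CFR price + insurance = 57841.43 + 523.34 = 58364.77
Ad valorem component: 58364.77 × 19.7% = 11497.86
Specific component: 301 × 2.18 = 656.18
Import duty = 11497.86 + 656.18 = 12154.04
Buyer bears: insurance 523.34 + destination terminal 1015.68 + duty 12154.04 = 13693.06
Landed cost = invoice 57841.43 + 13693.06 = 71534.49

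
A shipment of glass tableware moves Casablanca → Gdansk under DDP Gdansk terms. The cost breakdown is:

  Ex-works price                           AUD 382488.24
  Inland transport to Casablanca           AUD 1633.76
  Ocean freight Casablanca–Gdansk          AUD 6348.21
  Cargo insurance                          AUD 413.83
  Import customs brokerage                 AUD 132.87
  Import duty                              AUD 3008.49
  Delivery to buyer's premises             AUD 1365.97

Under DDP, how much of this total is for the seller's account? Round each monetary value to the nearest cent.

Seller's account: AUD 395391.37

DDP: the seller bears all costs including import duty.
Seller's account: goods 382488.24 + inland to port 1633.76 + freight 6348.21 + insurance 413.83 + brokerage 132.87 + duty 3008.49 + delivery 1365.97 = 395391.37
Buyer's account: 0.00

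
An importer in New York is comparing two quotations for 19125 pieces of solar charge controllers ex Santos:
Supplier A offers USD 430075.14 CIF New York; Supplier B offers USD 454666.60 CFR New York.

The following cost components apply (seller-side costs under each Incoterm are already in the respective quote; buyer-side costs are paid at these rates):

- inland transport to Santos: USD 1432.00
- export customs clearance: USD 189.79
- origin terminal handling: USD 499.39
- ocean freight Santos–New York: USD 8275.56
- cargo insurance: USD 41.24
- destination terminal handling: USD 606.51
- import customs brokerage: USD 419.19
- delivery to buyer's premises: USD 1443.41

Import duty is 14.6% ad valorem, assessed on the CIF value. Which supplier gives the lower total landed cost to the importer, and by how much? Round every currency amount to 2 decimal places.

Supplier A (CIF):
The CIF price already equals the CIF value: 430075.14
Import duty = 430075.14 × 14.6% = 62790.97
Buyer bears (A): 606.51 + 419.19 + 1443.41 = 2469.11
Landed cost (A) = invoice 430075.14 + 2469.11 + duty 62790.97 = 495335.22
Supplier B (CFR):
CIF value = CFR price + insurance = 454666.60 + 41.24 = 454707.84
Import duty = 454707.84 × 14.6% = 66387.34
Buyer bears (B): 41.24 + 606.51 + 419.19 + 1443.41 = 2510.35
Landed cost (B) = invoice 454666.60 + 2510.35 + duty 66387.34 = 523564.29
Difference = |495335.22 − 523564.29| = 28229.07

Supplier A is cheaper by USD 28229.07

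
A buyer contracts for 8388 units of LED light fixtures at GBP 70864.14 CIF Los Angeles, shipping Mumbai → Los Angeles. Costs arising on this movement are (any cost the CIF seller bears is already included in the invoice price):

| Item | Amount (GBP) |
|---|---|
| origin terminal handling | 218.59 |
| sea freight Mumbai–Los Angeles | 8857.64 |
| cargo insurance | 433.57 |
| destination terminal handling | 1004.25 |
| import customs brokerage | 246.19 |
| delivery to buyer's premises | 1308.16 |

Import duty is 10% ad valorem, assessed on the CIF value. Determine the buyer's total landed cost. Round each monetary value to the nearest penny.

Total landed cost: GBP 80509.15

CIF: the seller pays costs through ocean freight and marine insurance to the destination port.
Already in the invoice (seller's account under CIF): origin terminal, freight, insurance — exclude.
The CIF price already equals the CIF value: 70864.14
Import duty = 70864.14 × 10% = 7086.41
Buyer bears: destination terminal 1004.25 + brokerage 246.19 + delivery 1308.16 + duty 7086.41 = 9645.01
Landed cost = invoice 70864.14 + 9645.01 = 80509.15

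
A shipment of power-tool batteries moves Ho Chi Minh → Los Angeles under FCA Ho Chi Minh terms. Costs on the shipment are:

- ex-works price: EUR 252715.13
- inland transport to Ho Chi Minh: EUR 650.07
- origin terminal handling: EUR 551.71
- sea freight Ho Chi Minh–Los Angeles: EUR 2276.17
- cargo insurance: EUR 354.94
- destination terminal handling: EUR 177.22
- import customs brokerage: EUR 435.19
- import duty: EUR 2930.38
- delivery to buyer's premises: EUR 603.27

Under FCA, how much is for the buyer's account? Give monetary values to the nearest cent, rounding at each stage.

Buyer's account: EUR 7328.88

FCA: the seller delivers export-cleared goods to the carrier; the buyer bears costs from that point.
Seller's account: goods 252715.13 + inland to port 650.07 = 253365.20
Buyer's account: origin terminal 551.71 + freight 2276.17 + insurance 354.94 + destination terminal 177.22 + brokerage 435.19 + duty 2930.38 + delivery 603.27 = 7328.88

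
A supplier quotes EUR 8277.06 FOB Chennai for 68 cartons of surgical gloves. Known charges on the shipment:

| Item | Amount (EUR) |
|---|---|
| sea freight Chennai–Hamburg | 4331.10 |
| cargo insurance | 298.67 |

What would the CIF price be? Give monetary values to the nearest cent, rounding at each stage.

CIF price: EUR 12906.83

From FOB to CIF, the seller additionally bears: freight, insurance.
CIF price = 8277.06 + 4331.10 + 298.67 = 12906.83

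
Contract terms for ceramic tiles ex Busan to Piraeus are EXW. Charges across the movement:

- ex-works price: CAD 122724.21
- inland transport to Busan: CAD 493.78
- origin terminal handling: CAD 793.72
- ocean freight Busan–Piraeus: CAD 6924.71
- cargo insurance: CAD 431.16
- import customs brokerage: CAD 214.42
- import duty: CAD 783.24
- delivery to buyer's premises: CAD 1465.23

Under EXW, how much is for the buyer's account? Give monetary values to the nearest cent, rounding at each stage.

Buyer's account: CAD 11106.26

EXW: the seller makes goods available at their premises; the buyer bears all onward costs.
Seller's account: goods 122724.21 = 122724.21
Buyer's account: inland to port 493.78 + origin terminal 793.72 + freight 6924.71 + insurance 431.16 + brokerage 214.42 + duty 783.24 + delivery 1465.23 = 11106.26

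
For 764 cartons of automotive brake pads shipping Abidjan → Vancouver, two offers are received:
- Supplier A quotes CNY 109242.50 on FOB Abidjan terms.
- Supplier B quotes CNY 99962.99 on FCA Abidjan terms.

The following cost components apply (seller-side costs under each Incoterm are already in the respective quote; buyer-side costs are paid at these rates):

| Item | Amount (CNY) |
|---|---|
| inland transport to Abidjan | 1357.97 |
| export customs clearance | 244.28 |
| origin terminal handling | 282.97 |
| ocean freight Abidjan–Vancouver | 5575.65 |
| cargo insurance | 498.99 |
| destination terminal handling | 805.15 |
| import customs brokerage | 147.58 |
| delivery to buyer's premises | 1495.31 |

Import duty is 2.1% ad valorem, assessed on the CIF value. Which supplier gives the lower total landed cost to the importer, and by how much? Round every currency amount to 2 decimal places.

Supplier B is cheaper by CNY 9185.47

Supplier A (FOB):
CIF value = FOB price + freight + insurance = 109242.50 + 5575.65 + 498.99 = 115317.14
Import duty = 115317.14 × 2.1% = 2421.66
Buyer bears (A): 5575.65 + 498.99 + 805.15 + 147.58 + 1495.31 = 8522.68
Landed cost (A) = invoice 109242.50 + 8522.68 + duty 2421.66 = 120186.84
Supplier B (FCA):
CIF value = FCA price + origin terminal + freight + insurance = 99962.99 + 282.97 + 5575.65 + 498.99 = 106320.60
Import duty = 106320.60 × 2.1% = 2232.73
Buyer bears (B): 282.97 + 5575.65 + 498.99 + 805.15 + 147.58 + 1495.31 = 8805.65
Landed cost (B) = invoice 99962.99 + 8805.65 + duty 2232.73 = 111001.37
Difference = |120186.84 − 111001.37| = 9185.47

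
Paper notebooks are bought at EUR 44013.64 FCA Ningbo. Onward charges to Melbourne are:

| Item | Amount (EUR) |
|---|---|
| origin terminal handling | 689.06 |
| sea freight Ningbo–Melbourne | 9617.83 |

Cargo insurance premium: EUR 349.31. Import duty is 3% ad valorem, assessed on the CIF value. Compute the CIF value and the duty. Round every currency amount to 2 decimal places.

CIF = FCA price + pre-shipment costs + freight + insurance
CIF = 44013.64 + 689.06 + 9617.83 + 349.31 = 54669.84
Import duty = 54669.84 × 3% = 1640.10

CIF value: EUR 54669.84; import duty: EUR 1640.10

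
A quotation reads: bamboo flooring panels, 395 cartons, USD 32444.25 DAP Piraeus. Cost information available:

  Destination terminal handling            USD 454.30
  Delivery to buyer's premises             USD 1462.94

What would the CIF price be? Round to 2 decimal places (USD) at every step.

CIF price: USD 30527.01

From DAP to CIF, the seller no longer bears: destination terminal, delivery.
CIF price = 32444.25 − 454.30 − 1462.94 = 30527.01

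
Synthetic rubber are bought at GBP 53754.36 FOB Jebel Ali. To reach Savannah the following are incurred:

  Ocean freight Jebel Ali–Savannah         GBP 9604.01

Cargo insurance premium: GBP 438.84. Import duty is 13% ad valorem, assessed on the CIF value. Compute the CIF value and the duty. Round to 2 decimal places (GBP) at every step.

CIF value: GBP 63797.21; import duty: GBP 8293.64

CIF = FOB price + freight + insurance
CIF = 53754.36 + 9604.01 + 438.84 = 63797.21
Import duty = 63797.21 × 13% = 8293.64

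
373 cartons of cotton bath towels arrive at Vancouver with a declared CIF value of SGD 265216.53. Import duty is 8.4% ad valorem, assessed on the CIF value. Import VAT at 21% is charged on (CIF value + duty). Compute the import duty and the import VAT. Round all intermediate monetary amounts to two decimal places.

Import duty = 265216.53 × 8.4% = 22278.19
VAT base = CIF + duty = 265216.53 + 22278.19 = 287494.72
Import VAT = 287494.72 × 21% = 60373.89

Import duty: SGD 22278.19; import VAT: SGD 60373.89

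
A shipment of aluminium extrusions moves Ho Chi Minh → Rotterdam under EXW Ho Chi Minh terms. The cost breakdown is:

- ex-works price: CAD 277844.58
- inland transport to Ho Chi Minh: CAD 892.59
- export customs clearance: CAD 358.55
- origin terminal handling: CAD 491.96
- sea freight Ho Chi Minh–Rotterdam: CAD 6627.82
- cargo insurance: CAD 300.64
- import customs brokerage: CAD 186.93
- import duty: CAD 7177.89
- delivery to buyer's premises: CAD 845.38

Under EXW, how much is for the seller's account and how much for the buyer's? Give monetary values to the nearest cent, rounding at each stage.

Seller: CAD 277844.58; buyer: CAD 16881.76

EXW: the seller makes goods available at their premises; the buyer bears all onward costs.
Seller's account: goods 277844.58 = 277844.58
Buyer's account: inland to port 892.59 + export clearance 358.55 + origin terminal 491.96 + freight 6627.82 + insurance 300.64 + brokerage 186.93 + duty 7177.89 + delivery 845.38 = 16881.76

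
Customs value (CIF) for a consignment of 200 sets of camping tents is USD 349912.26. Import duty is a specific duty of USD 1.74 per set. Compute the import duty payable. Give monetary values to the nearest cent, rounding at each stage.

Import duty: USD 348.00

Import duty = 200 × 1.74 = 348.00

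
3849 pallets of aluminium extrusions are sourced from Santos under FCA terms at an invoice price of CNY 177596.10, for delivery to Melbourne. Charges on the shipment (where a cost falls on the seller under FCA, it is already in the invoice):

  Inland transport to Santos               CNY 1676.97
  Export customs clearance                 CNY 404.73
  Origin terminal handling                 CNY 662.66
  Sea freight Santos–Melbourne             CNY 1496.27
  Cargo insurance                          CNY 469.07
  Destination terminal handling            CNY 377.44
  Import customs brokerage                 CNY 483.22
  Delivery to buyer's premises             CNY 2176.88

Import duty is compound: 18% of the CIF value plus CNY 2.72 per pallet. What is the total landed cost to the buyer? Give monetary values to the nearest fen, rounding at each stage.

FCA: the seller delivers export-cleared goods to the carrier; the buyer bears costs from that point.
Already in the invoice (seller's account under FCA): inland to port, export clearance — exclude.
CIF value = FCA price + origin terminal + freight + insurance = 177596.10 + 662.66 + 1496.27 + 469.07 = 180224.10
Ad valorem component: 180224.10 × 18% = 32440.34
Specific component: 3849 × 2.72 = 10469.28
Import duty = 32440.34 + 10469.28 = 42909.62
Buyer bears: origin terminal 662.66 + freight 1496.27 + insurance 469.07 + destination terminal 377.44 + brokerage 483.22 + delivery 2176.88 + duty 42909.62 = 48575.16
Landed cost = invoice 177596.10 + 48575.16 = 226171.26

Total landed cost: CNY 226171.26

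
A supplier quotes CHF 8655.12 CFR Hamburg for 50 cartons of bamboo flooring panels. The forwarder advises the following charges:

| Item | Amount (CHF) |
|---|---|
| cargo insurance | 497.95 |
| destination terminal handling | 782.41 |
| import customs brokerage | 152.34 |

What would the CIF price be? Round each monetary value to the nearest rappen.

CIF price: CHF 9153.07

Not relevant to the conversion: destination terminal, brokerage — on the buyer under both terms; not part of either seller's price.
From CFR to CIF, the seller additionally bears: insurance.
CIF price = 8655.12 + 497.95 = 9153.07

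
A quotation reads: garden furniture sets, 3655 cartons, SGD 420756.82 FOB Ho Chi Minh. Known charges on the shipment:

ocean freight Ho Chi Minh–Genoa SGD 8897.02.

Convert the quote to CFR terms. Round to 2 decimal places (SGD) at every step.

CFR price: SGD 429653.84

From FOB to CFR, the seller additionally bears: freight.
CFR price = 420756.82 + 8897.02 = 429653.84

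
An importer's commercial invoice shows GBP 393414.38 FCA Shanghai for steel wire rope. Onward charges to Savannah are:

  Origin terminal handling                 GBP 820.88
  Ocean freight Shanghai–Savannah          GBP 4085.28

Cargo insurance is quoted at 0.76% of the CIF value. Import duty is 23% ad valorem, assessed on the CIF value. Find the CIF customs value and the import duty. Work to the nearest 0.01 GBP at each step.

CIF value: GBP 401370.96; import duty: GBP 92315.32

Let C be the CIF value. C = FCA price + pre-shipment costs + freight + 0.76% × C
C − 0.76% × C = 393414.38 + 820.88 + 4085.28
0.9924 × C = 398320.54
C = 398320.54 / 0.9924 = 401370.96
Insurance premium = 0.76% × 401370.96 = 3050.42
Import duty = 401370.96 × 23% = 92315.32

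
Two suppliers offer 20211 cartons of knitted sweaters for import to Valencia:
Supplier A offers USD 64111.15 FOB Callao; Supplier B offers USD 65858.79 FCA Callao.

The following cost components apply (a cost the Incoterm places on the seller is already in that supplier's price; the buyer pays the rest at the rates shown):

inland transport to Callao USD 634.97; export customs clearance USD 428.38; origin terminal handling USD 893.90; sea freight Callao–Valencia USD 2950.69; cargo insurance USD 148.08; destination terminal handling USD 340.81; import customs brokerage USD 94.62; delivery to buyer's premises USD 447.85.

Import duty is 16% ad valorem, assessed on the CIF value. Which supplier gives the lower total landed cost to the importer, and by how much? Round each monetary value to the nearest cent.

Supplier A (FOB):
CIF value = FOB price + freight + insurance = 64111.15 + 2950.69 + 148.08 = 67209.92
Import duty = 67209.92 × 16% = 10753.59
Buyer bears (A): 2950.69 + 148.08 + 340.81 + 94.62 + 447.85 = 3982.05
Landed cost (A) = invoice 64111.15 + 3982.05 + duty 10753.59 = 78846.79
Supplier B (FCA):
CIF value = FCA price + origin terminal + freight + insurance = 65858.79 + 893.90 + 2950.69 + 148.08 = 69851.46
Import duty = 69851.46 × 16% = 11176.23
Buyer bears (B): 893.90 + 2950.69 + 148.08 + 340.81 + 94.62 + 447.85 = 4875.95
Landed cost (B) = invoice 65858.79 + 4875.95 + duty 11176.23 = 81910.97
Difference = |78846.79 − 81910.97| = 3064.18

Supplier A is cheaper by USD 3064.18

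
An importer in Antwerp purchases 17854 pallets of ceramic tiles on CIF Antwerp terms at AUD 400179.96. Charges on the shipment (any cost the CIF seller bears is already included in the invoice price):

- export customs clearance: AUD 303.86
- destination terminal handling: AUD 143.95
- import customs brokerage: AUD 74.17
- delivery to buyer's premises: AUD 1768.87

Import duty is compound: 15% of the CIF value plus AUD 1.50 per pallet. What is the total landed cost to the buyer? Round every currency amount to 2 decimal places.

Total landed cost: AUD 488974.94

CIF: the seller pays costs through ocean freight and marine insurance to the destination port.
Already in the invoice (seller's account under CIF): export clearance — exclude.
The CIF price already equals the CIF value: 400179.96
Ad valorem component: 400179.96 × 15% = 60026.99
Specific component: 17854 × 1.50 = 26781.00
Import duty = 60026.99 + 26781.00 = 86807.99
Buyer bears: destination terminal 143.95 + brokerage 74.17 + delivery 1768.87 + duty 86807.99 = 88794.98
Landed cost = invoice 400179.96 + 88794.98 = 488974.94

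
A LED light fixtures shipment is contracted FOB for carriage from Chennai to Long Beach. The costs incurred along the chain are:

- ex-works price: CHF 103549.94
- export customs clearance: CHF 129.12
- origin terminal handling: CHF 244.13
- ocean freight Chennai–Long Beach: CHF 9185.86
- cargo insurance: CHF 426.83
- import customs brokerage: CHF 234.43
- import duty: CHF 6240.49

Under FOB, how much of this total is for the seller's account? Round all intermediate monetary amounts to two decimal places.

Seller's account: CHF 103923.19

FOB: the seller bears costs until goods are on board at the origin port; the buyer bears freight, insurance and all costs thereafter.
Seller's account: goods 103549.94 + export clearance 129.12 + origin terminal 244.13 = 103923.19
Buyer's account: freight 9185.86 + insurance 426.83 + brokerage 234.43 + duty 6240.49 = 16087.61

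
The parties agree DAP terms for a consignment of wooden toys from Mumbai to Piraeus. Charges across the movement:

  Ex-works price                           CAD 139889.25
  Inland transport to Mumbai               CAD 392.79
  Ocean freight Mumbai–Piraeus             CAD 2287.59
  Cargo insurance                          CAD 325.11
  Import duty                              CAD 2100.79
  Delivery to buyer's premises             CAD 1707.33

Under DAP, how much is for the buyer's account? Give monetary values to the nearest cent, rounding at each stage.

DAP: the seller bears all costs to the named destination except import duty and clearance.
Seller's account: goods 139889.25 + inland to port 392.79 + freight 2287.59 + insurance 325.11 + delivery 1707.33 = 144602.07
Buyer's account: duty 2100.79 = 2100.79

Buyer's account: CAD 2100.79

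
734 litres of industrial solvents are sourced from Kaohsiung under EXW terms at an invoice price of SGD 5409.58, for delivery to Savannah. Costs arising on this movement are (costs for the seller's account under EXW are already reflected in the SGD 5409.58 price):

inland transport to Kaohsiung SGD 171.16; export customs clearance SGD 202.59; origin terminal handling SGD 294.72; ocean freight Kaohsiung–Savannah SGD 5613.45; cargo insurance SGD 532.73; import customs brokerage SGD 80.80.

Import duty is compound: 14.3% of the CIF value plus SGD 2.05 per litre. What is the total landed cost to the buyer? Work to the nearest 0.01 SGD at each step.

Total landed cost: SGD 15557.79

EXW: the seller makes goods available at their premises; the buyer bears all onward costs.
CIF value = EXW price + inland to port + export clearance + origin terminal + freight + insurance = 5409.58 + 171.16 + 202.59 + 294.72 + 5613.45 + 532.73 = 12224.23
Ad valorem component: 12224.23 × 14.3% = 1748.06
Specific component: 734 × 2.05 = 1504.70
Import duty = 1748.06 + 1504.70 = 3252.76
Buyer bears: inland to port 171.16 + export clearance 202.59 + origin terminal 294.72 + freight 5613.45 + insurance 532.73 + brokerage 80.80 + duty 3252.76 = 10148.21
Landed cost = invoice 5409.58 + 10148.21 = 15557.79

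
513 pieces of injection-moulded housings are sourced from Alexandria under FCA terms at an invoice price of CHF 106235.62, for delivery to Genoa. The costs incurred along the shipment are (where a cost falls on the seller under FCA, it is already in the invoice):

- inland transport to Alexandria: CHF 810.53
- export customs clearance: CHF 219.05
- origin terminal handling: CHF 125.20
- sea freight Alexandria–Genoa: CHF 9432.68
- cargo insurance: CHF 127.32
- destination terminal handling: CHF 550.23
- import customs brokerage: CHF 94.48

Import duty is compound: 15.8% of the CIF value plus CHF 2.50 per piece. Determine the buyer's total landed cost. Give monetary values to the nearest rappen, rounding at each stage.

Total landed cost: CHF 136163.52

FCA: the seller delivers export-cleared goods to the carrier; the buyer bears costs from that point.
Already in the invoice (seller's account under FCA): inland to port, export clearance — exclude.
CIF value = FCA price + origin terminal + freight + insurance = 106235.62 + 125.20 + 9432.68 + 127.32 = 115920.82
Ad valorem component: 115920.82 × 15.8% = 18315.49
Specific component: 513 × 2.50 = 1282.50
Import duty = 18315.49 + 1282.50 = 19597.99
Buyer bears: origin terminal 125.20 + freight 9432.68 + insurance 127.32 + destination terminal 550.23 + brokerage 94.48 + duty 19597.99 = 29927.90
Landed cost = invoice 106235.62 + 29927.90 = 136163.52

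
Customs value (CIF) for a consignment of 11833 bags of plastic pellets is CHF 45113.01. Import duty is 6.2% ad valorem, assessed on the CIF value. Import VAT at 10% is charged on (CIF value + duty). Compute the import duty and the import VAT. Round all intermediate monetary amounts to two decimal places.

Import duty = 45113.01 × 6.2% = 2797.01
VAT base = CIF + duty = 45113.01 + 2797.01 = 47910.02
Import VAT = 47910.02 × 10% = 4791.00

Import duty: CHF 2797.01; import VAT: CHF 4791.00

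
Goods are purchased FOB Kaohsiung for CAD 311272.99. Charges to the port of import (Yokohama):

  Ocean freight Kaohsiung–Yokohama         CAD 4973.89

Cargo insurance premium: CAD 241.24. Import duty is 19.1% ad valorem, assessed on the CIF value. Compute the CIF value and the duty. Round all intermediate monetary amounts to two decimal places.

CIF value: CAD 316488.12; import duty: CAD 60449.23

CIF = FOB price + freight + insurance
CIF = 311272.99 + 4973.89 + 241.24 = 316488.12
Import duty = 316488.12 × 19.1% = 60449.23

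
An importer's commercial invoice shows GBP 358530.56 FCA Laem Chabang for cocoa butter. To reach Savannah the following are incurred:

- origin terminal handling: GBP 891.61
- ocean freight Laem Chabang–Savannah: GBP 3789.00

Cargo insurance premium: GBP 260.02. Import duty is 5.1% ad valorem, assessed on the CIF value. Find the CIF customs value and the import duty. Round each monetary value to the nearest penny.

CIF = FCA price + pre-shipment costs + freight + insurance
CIF = 358530.56 + 891.61 + 3789.00 + 260.02 = 363471.19
Import duty = 363471.19 × 5.1% = 18537.03

CIF value: GBP 363471.19; import duty: GBP 18537.03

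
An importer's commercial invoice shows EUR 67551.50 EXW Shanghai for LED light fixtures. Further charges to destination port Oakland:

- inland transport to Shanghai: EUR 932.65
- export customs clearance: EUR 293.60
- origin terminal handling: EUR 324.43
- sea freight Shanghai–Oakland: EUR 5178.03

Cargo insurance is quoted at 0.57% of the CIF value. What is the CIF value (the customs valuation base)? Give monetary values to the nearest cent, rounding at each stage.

CIF value: EUR 74706.03

Let C be the CIF value. C = EXW price + pre-shipment costs + freight + 0.57% × C
C − 0.57% × C = 67551.50 + 932.65 + 293.60 + 324.43 + 5178.03
0.9943 × C = 74280.21
C = 74280.21 / 0.9943 = 74706.03
Insurance premium = 0.57% × 74706.03 = 425.82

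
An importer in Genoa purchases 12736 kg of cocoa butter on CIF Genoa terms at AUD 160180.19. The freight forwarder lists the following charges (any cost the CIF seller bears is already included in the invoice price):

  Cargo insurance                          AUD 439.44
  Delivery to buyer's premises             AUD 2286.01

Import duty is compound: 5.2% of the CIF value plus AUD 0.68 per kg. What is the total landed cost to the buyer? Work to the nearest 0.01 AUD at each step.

Total landed cost: AUD 179456.05

CIF: the seller pays costs through ocean freight and marine insurance to the destination port.
Already in the invoice (seller's account under CIF): insurance — exclude.
The CIF price already equals the CIF value: 160180.19
Ad valorem component: 160180.19 × 5.2% = 8329.37
Specific component: 12736 × 0.68 = 8660.48
Import duty = 8329.37 + 8660.48 = 16989.85
Buyer bears: delivery 2286.01 + duty 16989.85 = 19275.86
Landed cost = invoice 160180.19 + 19275.86 = 179456.05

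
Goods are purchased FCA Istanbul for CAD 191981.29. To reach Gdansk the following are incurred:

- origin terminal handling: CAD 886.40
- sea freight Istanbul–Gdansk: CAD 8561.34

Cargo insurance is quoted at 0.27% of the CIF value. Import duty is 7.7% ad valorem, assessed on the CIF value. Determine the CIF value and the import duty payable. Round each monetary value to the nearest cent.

CIF value: CAD 201974.36; import duty: CAD 15552.03

Let C be the CIF value. C = FCA price + pre-shipment costs + freight + 0.27% × C
C − 0.27% × C = 191981.29 + 886.40 + 8561.34
0.9973 × C = 201429.03
C = 201429.03 / 0.9973 = 201974.36
Insurance premium = 0.27% × 201974.36 = 545.33
Import duty = 201974.36 × 7.7% = 15552.03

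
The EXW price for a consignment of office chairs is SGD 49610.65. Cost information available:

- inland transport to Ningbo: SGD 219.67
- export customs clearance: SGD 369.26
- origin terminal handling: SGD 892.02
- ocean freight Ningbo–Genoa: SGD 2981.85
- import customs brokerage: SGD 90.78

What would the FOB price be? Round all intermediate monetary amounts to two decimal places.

Not relevant to the conversion: brokerage, freight — on the buyer under both terms; not part of either seller's price.
From EXW to FOB, the seller additionally bears: inland to port, export clearance, origin terminal.
FOB price = 49610.65 + 219.67 + 369.26 + 892.02 = 51091.60

FOB price: SGD 51091.60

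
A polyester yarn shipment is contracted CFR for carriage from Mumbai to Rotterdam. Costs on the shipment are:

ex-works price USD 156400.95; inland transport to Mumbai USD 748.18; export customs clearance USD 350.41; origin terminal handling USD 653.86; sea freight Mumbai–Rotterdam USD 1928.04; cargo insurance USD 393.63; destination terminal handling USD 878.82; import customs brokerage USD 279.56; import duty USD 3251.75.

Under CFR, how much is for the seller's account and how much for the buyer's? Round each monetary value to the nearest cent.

Seller: USD 160081.44; buyer: USD 4803.76

CFR: the seller pays costs through ocean freight to the destination port, but not insurance.
Seller's account: goods 156400.95 + inland to port 748.18 + export clearance 350.41 + origin terminal 653.86 + freight 1928.04 = 160081.44
Buyer's account: insurance 393.63 + destination terminal 878.82 + brokerage 279.56 + duty 3251.75 = 4803.76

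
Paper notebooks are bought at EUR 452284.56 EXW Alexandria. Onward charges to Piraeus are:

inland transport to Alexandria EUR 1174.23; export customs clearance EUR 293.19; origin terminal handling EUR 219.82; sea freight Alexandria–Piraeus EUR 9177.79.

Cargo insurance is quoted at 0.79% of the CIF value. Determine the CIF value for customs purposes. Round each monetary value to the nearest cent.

CIF value: EUR 466837.61

Let C be the CIF value. C = EXW price + pre-shipment costs + freight + 0.79% × C
C − 0.79% × C = 452284.56 + 1174.23 + 293.19 + 219.82 + 9177.79
0.9921 × C = 463149.59
C = 463149.59 / 0.9921 = 466837.61
Insurance premium = 0.79% × 466837.61 = 3688.02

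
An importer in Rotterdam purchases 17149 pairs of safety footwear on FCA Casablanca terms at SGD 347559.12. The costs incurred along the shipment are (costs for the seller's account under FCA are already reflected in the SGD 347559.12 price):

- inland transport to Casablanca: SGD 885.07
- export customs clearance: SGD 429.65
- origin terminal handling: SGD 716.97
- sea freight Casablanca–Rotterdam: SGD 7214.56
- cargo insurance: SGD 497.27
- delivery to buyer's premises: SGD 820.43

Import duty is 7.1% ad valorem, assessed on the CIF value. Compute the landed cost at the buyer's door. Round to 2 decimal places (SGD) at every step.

FCA: the seller delivers export-cleared goods to the carrier; the buyer bears costs from that point.
Already in the invoice (seller's account under FCA): inland to port, export clearance — exclude.
CIF value = FCA price + origin terminal + freight + insurance = 347559.12 + 716.97 + 7214.56 + 497.27 = 355987.92
Import duty = 355987.92 × 7.1% = 25275.14
Buyer bears: origin terminal 716.97 + freight 7214.56 + insurance 497.27 + delivery 820.43 + duty 25275.14 = 34524.37
Landed cost = invoice 347559.12 + 34524.37 = 382083.49

Total landed cost: SGD 382083.49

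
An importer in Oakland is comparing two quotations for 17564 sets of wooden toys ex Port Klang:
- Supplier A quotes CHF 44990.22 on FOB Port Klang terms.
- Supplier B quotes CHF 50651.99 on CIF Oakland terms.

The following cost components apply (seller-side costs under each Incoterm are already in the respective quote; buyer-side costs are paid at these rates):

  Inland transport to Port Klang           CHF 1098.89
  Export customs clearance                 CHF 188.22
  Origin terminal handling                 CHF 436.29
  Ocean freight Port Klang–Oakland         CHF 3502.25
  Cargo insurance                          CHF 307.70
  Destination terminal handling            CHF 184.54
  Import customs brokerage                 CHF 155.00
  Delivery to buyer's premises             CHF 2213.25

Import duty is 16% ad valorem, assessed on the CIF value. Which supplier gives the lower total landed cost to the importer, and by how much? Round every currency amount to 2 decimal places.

Supplier A (FOB):
CIF value = FOB price + freight + insurance = 44990.22 + 3502.25 + 307.70 = 48800.17
Import duty = 48800.17 × 16% = 7808.03
Buyer bears (A): 3502.25 + 307.70 + 184.54 + 155.00 + 2213.25 = 6362.74
Landed cost (A) = invoice 44990.22 + 6362.74 + duty 7808.03 = 59160.99
Supplier B (CIF):
The CIF price already equals the CIF value: 50651.99
Import duty = 50651.99 × 16% = 8104.32
Buyer bears (B): 184.54 + 155.00 + 2213.25 = 2552.79
Landed cost (B) = invoice 50651.99 + 2552.79 + duty 8104.32 = 61309.10
Difference = |59160.99 − 61309.10| = 2148.11

Supplier A is cheaper by CHF 2148.11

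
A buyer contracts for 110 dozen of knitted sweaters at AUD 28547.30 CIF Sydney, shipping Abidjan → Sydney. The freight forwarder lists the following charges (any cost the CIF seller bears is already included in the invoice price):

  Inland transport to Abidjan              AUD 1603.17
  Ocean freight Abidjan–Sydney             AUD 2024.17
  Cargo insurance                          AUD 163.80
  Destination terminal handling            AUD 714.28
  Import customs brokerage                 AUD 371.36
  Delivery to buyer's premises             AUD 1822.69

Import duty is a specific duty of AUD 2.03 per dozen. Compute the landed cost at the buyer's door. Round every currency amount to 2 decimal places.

Total landed cost: AUD 31678.93

CIF: the seller pays costs through ocean freight and marine insurance to the destination port.
Already in the invoice (seller's account under CIF): inland to port, freight, insurance — exclude.
The CIF price already equals the CIF value: 28547.30
Import duty = 110 × 2.03 = 223.30
Buyer bears: destination terminal 714.28 + brokerage 371.36 + delivery 1822.69 + duty 223.30 = 3131.63
Landed cost = invoice 28547.30 + 3131.63 = 31678.93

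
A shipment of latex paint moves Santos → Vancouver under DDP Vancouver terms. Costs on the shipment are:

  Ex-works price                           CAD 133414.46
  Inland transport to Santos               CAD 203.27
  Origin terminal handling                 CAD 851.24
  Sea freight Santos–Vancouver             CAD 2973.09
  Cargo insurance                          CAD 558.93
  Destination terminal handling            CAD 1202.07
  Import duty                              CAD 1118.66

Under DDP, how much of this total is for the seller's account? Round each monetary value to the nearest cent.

DDP: the seller bears all costs including import duty.
Seller's account: goods 133414.46 + inland to port 203.27 + origin terminal 851.24 + freight 2973.09 + insurance 558.93 + destination terminal 1202.07 + duty 1118.66 = 140321.72
Buyer's account: 0.00

Seller's account: CAD 140321.72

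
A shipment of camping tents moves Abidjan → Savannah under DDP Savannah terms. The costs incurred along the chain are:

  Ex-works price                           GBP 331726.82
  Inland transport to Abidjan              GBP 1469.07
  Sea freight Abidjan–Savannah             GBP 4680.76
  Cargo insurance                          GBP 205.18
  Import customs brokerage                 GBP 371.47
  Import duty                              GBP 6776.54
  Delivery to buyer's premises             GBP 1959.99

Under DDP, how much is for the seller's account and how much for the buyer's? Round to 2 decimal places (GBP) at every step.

DDP: the seller bears all costs including import duty.
Seller's account: goods 331726.82 + inland to port 1469.07 + freight 4680.76 + insurance 205.18 + brokerage 371.47 + duty 6776.54 + delivery 1959.99 = 347189.83
Buyer's account: 0.00

Seller: GBP 347189.83; buyer: GBP 0.00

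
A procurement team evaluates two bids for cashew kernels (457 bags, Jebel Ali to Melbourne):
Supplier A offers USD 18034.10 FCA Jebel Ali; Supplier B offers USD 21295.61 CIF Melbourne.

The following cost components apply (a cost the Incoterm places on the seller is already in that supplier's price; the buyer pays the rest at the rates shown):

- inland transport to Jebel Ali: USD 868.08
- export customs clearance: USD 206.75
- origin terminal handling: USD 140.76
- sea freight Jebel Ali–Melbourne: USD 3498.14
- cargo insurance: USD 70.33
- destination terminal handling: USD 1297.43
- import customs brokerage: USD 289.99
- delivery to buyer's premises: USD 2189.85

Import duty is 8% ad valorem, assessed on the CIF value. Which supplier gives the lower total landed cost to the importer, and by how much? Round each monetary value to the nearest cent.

Supplier B is cheaper by USD 483.54

Supplier A (FCA):
CIF value = FCA price + origin terminal + freight + insurance = 18034.10 + 140.76 + 3498.14 + 70.33 = 21743.33
Import duty = 21743.33 × 8% = 1739.47
Buyer bears (A): 140.76 + 3498.14 + 70.33 + 1297.43 + 289.99 + 2189.85 = 7486.50
Landed cost (A) = invoice 18034.10 + 7486.50 + duty 1739.47 = 27260.07
Supplier B (CIF):
The CIF price already equals the CIF value: 21295.61
Import duty = 21295.61 × 8% = 1703.65
Buyer bears (B): 1297.43 + 289.99 + 2189.85 = 3777.27
Landed cost (B) = invoice 21295.61 + 3777.27 + duty 1703.65 = 26776.53
Difference = |27260.07 − 26776.53| = 483.54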